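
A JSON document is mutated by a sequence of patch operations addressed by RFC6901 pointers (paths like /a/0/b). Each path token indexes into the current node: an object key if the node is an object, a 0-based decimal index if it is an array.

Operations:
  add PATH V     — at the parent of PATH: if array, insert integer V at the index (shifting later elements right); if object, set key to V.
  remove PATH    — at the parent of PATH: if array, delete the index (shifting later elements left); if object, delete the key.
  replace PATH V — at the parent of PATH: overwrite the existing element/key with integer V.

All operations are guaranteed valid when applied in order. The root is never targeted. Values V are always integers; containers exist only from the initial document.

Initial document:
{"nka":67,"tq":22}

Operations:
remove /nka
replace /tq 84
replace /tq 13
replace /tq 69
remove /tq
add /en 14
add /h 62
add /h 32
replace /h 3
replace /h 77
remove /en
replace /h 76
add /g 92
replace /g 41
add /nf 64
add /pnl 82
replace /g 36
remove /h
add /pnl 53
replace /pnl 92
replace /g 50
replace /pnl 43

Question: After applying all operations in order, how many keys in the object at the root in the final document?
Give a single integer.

After op 1 (remove /nka): {"tq":22}
After op 2 (replace /tq 84): {"tq":84}
After op 3 (replace /tq 13): {"tq":13}
After op 4 (replace /tq 69): {"tq":69}
After op 5 (remove /tq): {}
After op 6 (add /en 14): {"en":14}
After op 7 (add /h 62): {"en":14,"h":62}
After op 8 (add /h 32): {"en":14,"h":32}
After op 9 (replace /h 3): {"en":14,"h":3}
After op 10 (replace /h 77): {"en":14,"h":77}
After op 11 (remove /en): {"h":77}
After op 12 (replace /h 76): {"h":76}
After op 13 (add /g 92): {"g":92,"h":76}
After op 14 (replace /g 41): {"g":41,"h":76}
After op 15 (add /nf 64): {"g":41,"h":76,"nf":64}
After op 16 (add /pnl 82): {"g":41,"h":76,"nf":64,"pnl":82}
After op 17 (replace /g 36): {"g":36,"h":76,"nf":64,"pnl":82}
After op 18 (remove /h): {"g":36,"nf":64,"pnl":82}
After op 19 (add /pnl 53): {"g":36,"nf":64,"pnl":53}
After op 20 (replace /pnl 92): {"g":36,"nf":64,"pnl":92}
After op 21 (replace /g 50): {"g":50,"nf":64,"pnl":92}
After op 22 (replace /pnl 43): {"g":50,"nf":64,"pnl":43}
Size at the root: 3

Answer: 3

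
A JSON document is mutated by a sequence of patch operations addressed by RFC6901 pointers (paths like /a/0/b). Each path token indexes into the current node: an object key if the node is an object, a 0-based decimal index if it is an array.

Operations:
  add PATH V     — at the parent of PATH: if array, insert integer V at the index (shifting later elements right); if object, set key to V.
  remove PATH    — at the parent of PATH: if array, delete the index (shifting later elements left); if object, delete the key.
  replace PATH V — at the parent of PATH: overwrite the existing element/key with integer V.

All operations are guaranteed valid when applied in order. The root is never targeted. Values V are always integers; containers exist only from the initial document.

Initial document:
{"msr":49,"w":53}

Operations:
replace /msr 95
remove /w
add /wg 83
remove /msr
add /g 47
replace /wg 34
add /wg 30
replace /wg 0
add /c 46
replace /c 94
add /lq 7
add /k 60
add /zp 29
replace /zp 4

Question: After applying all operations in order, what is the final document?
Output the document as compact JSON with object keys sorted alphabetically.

Answer: {"c":94,"g":47,"k":60,"lq":7,"wg":0,"zp":4}

Derivation:
After op 1 (replace /msr 95): {"msr":95,"w":53}
After op 2 (remove /w): {"msr":95}
After op 3 (add /wg 83): {"msr":95,"wg":83}
After op 4 (remove /msr): {"wg":83}
After op 5 (add /g 47): {"g":47,"wg":83}
After op 6 (replace /wg 34): {"g":47,"wg":34}
After op 7 (add /wg 30): {"g":47,"wg":30}
After op 8 (replace /wg 0): {"g":47,"wg":0}
After op 9 (add /c 46): {"c":46,"g":47,"wg":0}
After op 10 (replace /c 94): {"c":94,"g":47,"wg":0}
After op 11 (add /lq 7): {"c":94,"g":47,"lq":7,"wg":0}
After op 12 (add /k 60): {"c":94,"g":47,"k":60,"lq":7,"wg":0}
After op 13 (add /zp 29): {"c":94,"g":47,"k":60,"lq":7,"wg":0,"zp":29}
After op 14 (replace /zp 4): {"c":94,"g":47,"k":60,"lq":7,"wg":0,"zp":4}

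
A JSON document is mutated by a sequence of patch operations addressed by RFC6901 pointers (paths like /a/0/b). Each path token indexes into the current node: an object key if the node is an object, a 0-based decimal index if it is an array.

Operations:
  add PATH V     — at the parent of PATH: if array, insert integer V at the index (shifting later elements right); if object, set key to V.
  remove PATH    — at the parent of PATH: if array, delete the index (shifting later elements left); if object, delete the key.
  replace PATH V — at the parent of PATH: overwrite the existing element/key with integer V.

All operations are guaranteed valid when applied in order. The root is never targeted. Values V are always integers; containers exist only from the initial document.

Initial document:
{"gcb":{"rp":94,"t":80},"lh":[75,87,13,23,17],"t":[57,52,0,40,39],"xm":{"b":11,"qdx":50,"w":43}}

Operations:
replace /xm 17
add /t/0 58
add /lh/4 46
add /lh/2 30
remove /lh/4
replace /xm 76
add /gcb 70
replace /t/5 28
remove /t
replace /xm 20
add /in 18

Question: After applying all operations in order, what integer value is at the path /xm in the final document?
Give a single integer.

After op 1 (replace /xm 17): {"gcb":{"rp":94,"t":80},"lh":[75,87,13,23,17],"t":[57,52,0,40,39],"xm":17}
After op 2 (add /t/0 58): {"gcb":{"rp":94,"t":80},"lh":[75,87,13,23,17],"t":[58,57,52,0,40,39],"xm":17}
After op 3 (add /lh/4 46): {"gcb":{"rp":94,"t":80},"lh":[75,87,13,23,46,17],"t":[58,57,52,0,40,39],"xm":17}
After op 4 (add /lh/2 30): {"gcb":{"rp":94,"t":80},"lh":[75,87,30,13,23,46,17],"t":[58,57,52,0,40,39],"xm":17}
After op 5 (remove /lh/4): {"gcb":{"rp":94,"t":80},"lh":[75,87,30,13,46,17],"t":[58,57,52,0,40,39],"xm":17}
After op 6 (replace /xm 76): {"gcb":{"rp":94,"t":80},"lh":[75,87,30,13,46,17],"t":[58,57,52,0,40,39],"xm":76}
After op 7 (add /gcb 70): {"gcb":70,"lh":[75,87,30,13,46,17],"t":[58,57,52,0,40,39],"xm":76}
After op 8 (replace /t/5 28): {"gcb":70,"lh":[75,87,30,13,46,17],"t":[58,57,52,0,40,28],"xm":76}
After op 9 (remove /t): {"gcb":70,"lh":[75,87,30,13,46,17],"xm":76}
After op 10 (replace /xm 20): {"gcb":70,"lh":[75,87,30,13,46,17],"xm":20}
After op 11 (add /in 18): {"gcb":70,"in":18,"lh":[75,87,30,13,46,17],"xm":20}
Value at /xm: 20

Answer: 20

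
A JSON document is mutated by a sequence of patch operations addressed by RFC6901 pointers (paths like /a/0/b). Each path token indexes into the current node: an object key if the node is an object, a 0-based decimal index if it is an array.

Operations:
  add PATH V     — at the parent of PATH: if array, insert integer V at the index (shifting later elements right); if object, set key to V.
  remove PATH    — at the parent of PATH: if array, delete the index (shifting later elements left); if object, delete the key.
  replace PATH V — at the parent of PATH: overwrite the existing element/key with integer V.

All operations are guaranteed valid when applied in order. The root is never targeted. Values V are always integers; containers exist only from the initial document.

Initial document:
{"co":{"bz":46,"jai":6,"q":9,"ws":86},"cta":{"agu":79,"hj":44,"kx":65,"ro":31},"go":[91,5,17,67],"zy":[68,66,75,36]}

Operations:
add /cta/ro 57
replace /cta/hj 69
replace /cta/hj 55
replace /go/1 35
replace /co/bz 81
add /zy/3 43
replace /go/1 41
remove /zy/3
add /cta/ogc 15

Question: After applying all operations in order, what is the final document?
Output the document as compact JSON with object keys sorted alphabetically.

After op 1 (add /cta/ro 57): {"co":{"bz":46,"jai":6,"q":9,"ws":86},"cta":{"agu":79,"hj":44,"kx":65,"ro":57},"go":[91,5,17,67],"zy":[68,66,75,36]}
After op 2 (replace /cta/hj 69): {"co":{"bz":46,"jai":6,"q":9,"ws":86},"cta":{"agu":79,"hj":69,"kx":65,"ro":57},"go":[91,5,17,67],"zy":[68,66,75,36]}
After op 3 (replace /cta/hj 55): {"co":{"bz":46,"jai":6,"q":9,"ws":86},"cta":{"agu":79,"hj":55,"kx":65,"ro":57},"go":[91,5,17,67],"zy":[68,66,75,36]}
After op 4 (replace /go/1 35): {"co":{"bz":46,"jai":6,"q":9,"ws":86},"cta":{"agu":79,"hj":55,"kx":65,"ro":57},"go":[91,35,17,67],"zy":[68,66,75,36]}
After op 5 (replace /co/bz 81): {"co":{"bz":81,"jai":6,"q":9,"ws":86},"cta":{"agu":79,"hj":55,"kx":65,"ro":57},"go":[91,35,17,67],"zy":[68,66,75,36]}
After op 6 (add /zy/3 43): {"co":{"bz":81,"jai":6,"q":9,"ws":86},"cta":{"agu":79,"hj":55,"kx":65,"ro":57},"go":[91,35,17,67],"zy":[68,66,75,43,36]}
After op 7 (replace /go/1 41): {"co":{"bz":81,"jai":6,"q":9,"ws":86},"cta":{"agu":79,"hj":55,"kx":65,"ro":57},"go":[91,41,17,67],"zy":[68,66,75,43,36]}
After op 8 (remove /zy/3): {"co":{"bz":81,"jai":6,"q":9,"ws":86},"cta":{"agu":79,"hj":55,"kx":65,"ro":57},"go":[91,41,17,67],"zy":[68,66,75,36]}
After op 9 (add /cta/ogc 15): {"co":{"bz":81,"jai":6,"q":9,"ws":86},"cta":{"agu":79,"hj":55,"kx":65,"ogc":15,"ro":57},"go":[91,41,17,67],"zy":[68,66,75,36]}

Answer: {"co":{"bz":81,"jai":6,"q":9,"ws":86},"cta":{"agu":79,"hj":55,"kx":65,"ogc":15,"ro":57},"go":[91,41,17,67],"zy":[68,66,75,36]}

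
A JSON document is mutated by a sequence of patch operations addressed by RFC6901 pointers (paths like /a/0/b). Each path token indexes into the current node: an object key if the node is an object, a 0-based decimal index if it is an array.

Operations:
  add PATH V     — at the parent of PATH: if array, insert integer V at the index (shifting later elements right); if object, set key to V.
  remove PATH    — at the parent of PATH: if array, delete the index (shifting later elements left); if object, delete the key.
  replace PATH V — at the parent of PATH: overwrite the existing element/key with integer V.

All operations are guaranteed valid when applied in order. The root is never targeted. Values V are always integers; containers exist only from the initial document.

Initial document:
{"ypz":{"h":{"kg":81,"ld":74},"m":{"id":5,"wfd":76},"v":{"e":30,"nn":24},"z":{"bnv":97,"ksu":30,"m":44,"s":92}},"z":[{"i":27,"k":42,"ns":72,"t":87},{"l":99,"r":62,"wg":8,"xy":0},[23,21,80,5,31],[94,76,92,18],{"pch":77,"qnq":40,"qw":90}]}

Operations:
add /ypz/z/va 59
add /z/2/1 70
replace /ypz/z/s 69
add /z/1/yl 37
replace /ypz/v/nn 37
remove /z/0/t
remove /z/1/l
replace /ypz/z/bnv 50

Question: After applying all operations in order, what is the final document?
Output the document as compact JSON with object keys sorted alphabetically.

Answer: {"ypz":{"h":{"kg":81,"ld":74},"m":{"id":5,"wfd":76},"v":{"e":30,"nn":37},"z":{"bnv":50,"ksu":30,"m":44,"s":69,"va":59}},"z":[{"i":27,"k":42,"ns":72},{"r":62,"wg":8,"xy":0,"yl":37},[23,70,21,80,5,31],[94,76,92,18],{"pch":77,"qnq":40,"qw":90}]}

Derivation:
After op 1 (add /ypz/z/va 59): {"ypz":{"h":{"kg":81,"ld":74},"m":{"id":5,"wfd":76},"v":{"e":30,"nn":24},"z":{"bnv":97,"ksu":30,"m":44,"s":92,"va":59}},"z":[{"i":27,"k":42,"ns":72,"t":87},{"l":99,"r":62,"wg":8,"xy":0},[23,21,80,5,31],[94,76,92,18],{"pch":77,"qnq":40,"qw":90}]}
After op 2 (add /z/2/1 70): {"ypz":{"h":{"kg":81,"ld":74},"m":{"id":5,"wfd":76},"v":{"e":30,"nn":24},"z":{"bnv":97,"ksu":30,"m":44,"s":92,"va":59}},"z":[{"i":27,"k":42,"ns":72,"t":87},{"l":99,"r":62,"wg":8,"xy":0},[23,70,21,80,5,31],[94,76,92,18],{"pch":77,"qnq":40,"qw":90}]}
After op 3 (replace /ypz/z/s 69): {"ypz":{"h":{"kg":81,"ld":74},"m":{"id":5,"wfd":76},"v":{"e":30,"nn":24},"z":{"bnv":97,"ksu":30,"m":44,"s":69,"va":59}},"z":[{"i":27,"k":42,"ns":72,"t":87},{"l":99,"r":62,"wg":8,"xy":0},[23,70,21,80,5,31],[94,76,92,18],{"pch":77,"qnq":40,"qw":90}]}
After op 4 (add /z/1/yl 37): {"ypz":{"h":{"kg":81,"ld":74},"m":{"id":5,"wfd":76},"v":{"e":30,"nn":24},"z":{"bnv":97,"ksu":30,"m":44,"s":69,"va":59}},"z":[{"i":27,"k":42,"ns":72,"t":87},{"l":99,"r":62,"wg":8,"xy":0,"yl":37},[23,70,21,80,5,31],[94,76,92,18],{"pch":77,"qnq":40,"qw":90}]}
After op 5 (replace /ypz/v/nn 37): {"ypz":{"h":{"kg":81,"ld":74},"m":{"id":5,"wfd":76},"v":{"e":30,"nn":37},"z":{"bnv":97,"ksu":30,"m":44,"s":69,"va":59}},"z":[{"i":27,"k":42,"ns":72,"t":87},{"l":99,"r":62,"wg":8,"xy":0,"yl":37},[23,70,21,80,5,31],[94,76,92,18],{"pch":77,"qnq":40,"qw":90}]}
After op 6 (remove /z/0/t): {"ypz":{"h":{"kg":81,"ld":74},"m":{"id":5,"wfd":76},"v":{"e":30,"nn":37},"z":{"bnv":97,"ksu":30,"m":44,"s":69,"va":59}},"z":[{"i":27,"k":42,"ns":72},{"l":99,"r":62,"wg":8,"xy":0,"yl":37},[23,70,21,80,5,31],[94,76,92,18],{"pch":77,"qnq":40,"qw":90}]}
After op 7 (remove /z/1/l): {"ypz":{"h":{"kg":81,"ld":74},"m":{"id":5,"wfd":76},"v":{"e":30,"nn":37},"z":{"bnv":97,"ksu":30,"m":44,"s":69,"va":59}},"z":[{"i":27,"k":42,"ns":72},{"r":62,"wg":8,"xy":0,"yl":37},[23,70,21,80,5,31],[94,76,92,18],{"pch":77,"qnq":40,"qw":90}]}
After op 8 (replace /ypz/z/bnv 50): {"ypz":{"h":{"kg":81,"ld":74},"m":{"id":5,"wfd":76},"v":{"e":30,"nn":37},"z":{"bnv":50,"ksu":30,"m":44,"s":69,"va":59}},"z":[{"i":27,"k":42,"ns":72},{"r":62,"wg":8,"xy":0,"yl":37},[23,70,21,80,5,31],[94,76,92,18],{"pch":77,"qnq":40,"qw":90}]}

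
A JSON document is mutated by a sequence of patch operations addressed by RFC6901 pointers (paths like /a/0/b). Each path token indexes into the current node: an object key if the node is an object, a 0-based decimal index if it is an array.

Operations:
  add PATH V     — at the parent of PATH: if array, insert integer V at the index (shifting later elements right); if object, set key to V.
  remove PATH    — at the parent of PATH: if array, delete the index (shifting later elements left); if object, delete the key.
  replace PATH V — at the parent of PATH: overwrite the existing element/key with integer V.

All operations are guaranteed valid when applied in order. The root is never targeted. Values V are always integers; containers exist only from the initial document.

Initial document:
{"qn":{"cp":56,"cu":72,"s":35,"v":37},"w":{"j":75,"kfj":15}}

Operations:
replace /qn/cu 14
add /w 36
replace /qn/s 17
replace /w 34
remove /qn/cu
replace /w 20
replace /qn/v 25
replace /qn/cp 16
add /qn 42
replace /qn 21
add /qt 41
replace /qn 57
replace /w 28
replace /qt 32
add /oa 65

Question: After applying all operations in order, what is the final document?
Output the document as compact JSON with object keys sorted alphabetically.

After op 1 (replace /qn/cu 14): {"qn":{"cp":56,"cu":14,"s":35,"v":37},"w":{"j":75,"kfj":15}}
After op 2 (add /w 36): {"qn":{"cp":56,"cu":14,"s":35,"v":37},"w":36}
After op 3 (replace /qn/s 17): {"qn":{"cp":56,"cu":14,"s":17,"v":37},"w":36}
After op 4 (replace /w 34): {"qn":{"cp":56,"cu":14,"s":17,"v":37},"w":34}
After op 5 (remove /qn/cu): {"qn":{"cp":56,"s":17,"v":37},"w":34}
After op 6 (replace /w 20): {"qn":{"cp":56,"s":17,"v":37},"w":20}
After op 7 (replace /qn/v 25): {"qn":{"cp":56,"s":17,"v":25},"w":20}
After op 8 (replace /qn/cp 16): {"qn":{"cp":16,"s":17,"v":25},"w":20}
After op 9 (add /qn 42): {"qn":42,"w":20}
After op 10 (replace /qn 21): {"qn":21,"w":20}
After op 11 (add /qt 41): {"qn":21,"qt":41,"w":20}
After op 12 (replace /qn 57): {"qn":57,"qt":41,"w":20}
After op 13 (replace /w 28): {"qn":57,"qt":41,"w":28}
After op 14 (replace /qt 32): {"qn":57,"qt":32,"w":28}
After op 15 (add /oa 65): {"oa":65,"qn":57,"qt":32,"w":28}

Answer: {"oa":65,"qn":57,"qt":32,"w":28}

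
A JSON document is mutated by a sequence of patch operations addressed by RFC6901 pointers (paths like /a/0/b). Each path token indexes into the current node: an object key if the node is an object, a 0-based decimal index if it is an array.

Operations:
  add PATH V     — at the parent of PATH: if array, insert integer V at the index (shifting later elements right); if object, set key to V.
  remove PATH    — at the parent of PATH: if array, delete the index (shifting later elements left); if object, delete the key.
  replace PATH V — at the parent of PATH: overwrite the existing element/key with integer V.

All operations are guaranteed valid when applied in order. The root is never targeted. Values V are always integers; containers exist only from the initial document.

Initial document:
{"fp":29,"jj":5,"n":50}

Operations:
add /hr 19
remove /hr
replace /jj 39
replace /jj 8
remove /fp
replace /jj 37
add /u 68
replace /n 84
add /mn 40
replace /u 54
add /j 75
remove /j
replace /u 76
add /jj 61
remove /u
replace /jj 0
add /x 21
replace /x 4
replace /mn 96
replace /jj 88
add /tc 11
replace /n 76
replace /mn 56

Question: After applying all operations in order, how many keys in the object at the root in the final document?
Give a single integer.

Answer: 5

Derivation:
After op 1 (add /hr 19): {"fp":29,"hr":19,"jj":5,"n":50}
After op 2 (remove /hr): {"fp":29,"jj":5,"n":50}
After op 3 (replace /jj 39): {"fp":29,"jj":39,"n":50}
After op 4 (replace /jj 8): {"fp":29,"jj":8,"n":50}
After op 5 (remove /fp): {"jj":8,"n":50}
After op 6 (replace /jj 37): {"jj":37,"n":50}
After op 7 (add /u 68): {"jj":37,"n":50,"u":68}
After op 8 (replace /n 84): {"jj":37,"n":84,"u":68}
After op 9 (add /mn 40): {"jj":37,"mn":40,"n":84,"u":68}
After op 10 (replace /u 54): {"jj":37,"mn":40,"n":84,"u":54}
After op 11 (add /j 75): {"j":75,"jj":37,"mn":40,"n":84,"u":54}
After op 12 (remove /j): {"jj":37,"mn":40,"n":84,"u":54}
After op 13 (replace /u 76): {"jj":37,"mn":40,"n":84,"u":76}
After op 14 (add /jj 61): {"jj":61,"mn":40,"n":84,"u":76}
After op 15 (remove /u): {"jj":61,"mn":40,"n":84}
After op 16 (replace /jj 0): {"jj":0,"mn":40,"n":84}
After op 17 (add /x 21): {"jj":0,"mn":40,"n":84,"x":21}
After op 18 (replace /x 4): {"jj":0,"mn":40,"n":84,"x":4}
After op 19 (replace /mn 96): {"jj":0,"mn":96,"n":84,"x":4}
After op 20 (replace /jj 88): {"jj":88,"mn":96,"n":84,"x":4}
After op 21 (add /tc 11): {"jj":88,"mn":96,"n":84,"tc":11,"x":4}
After op 22 (replace /n 76): {"jj":88,"mn":96,"n":76,"tc":11,"x":4}
After op 23 (replace /mn 56): {"jj":88,"mn":56,"n":76,"tc":11,"x":4}
Size at the root: 5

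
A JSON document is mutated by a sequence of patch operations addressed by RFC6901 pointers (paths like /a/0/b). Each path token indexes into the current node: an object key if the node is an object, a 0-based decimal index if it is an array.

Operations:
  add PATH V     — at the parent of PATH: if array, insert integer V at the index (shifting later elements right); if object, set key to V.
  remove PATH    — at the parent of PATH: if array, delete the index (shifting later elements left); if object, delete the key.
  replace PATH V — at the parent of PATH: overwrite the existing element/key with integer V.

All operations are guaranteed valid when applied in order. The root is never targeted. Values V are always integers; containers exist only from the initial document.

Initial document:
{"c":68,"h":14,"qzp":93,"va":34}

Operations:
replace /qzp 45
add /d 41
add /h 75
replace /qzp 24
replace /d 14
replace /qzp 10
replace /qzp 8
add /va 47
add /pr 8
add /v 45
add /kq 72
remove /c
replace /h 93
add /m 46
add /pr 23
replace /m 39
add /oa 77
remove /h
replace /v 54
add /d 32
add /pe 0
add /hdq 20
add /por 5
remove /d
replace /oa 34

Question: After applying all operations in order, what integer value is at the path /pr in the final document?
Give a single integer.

Answer: 23

Derivation:
After op 1 (replace /qzp 45): {"c":68,"h":14,"qzp":45,"va":34}
After op 2 (add /d 41): {"c":68,"d":41,"h":14,"qzp":45,"va":34}
After op 3 (add /h 75): {"c":68,"d":41,"h":75,"qzp":45,"va":34}
After op 4 (replace /qzp 24): {"c":68,"d":41,"h":75,"qzp":24,"va":34}
After op 5 (replace /d 14): {"c":68,"d":14,"h":75,"qzp":24,"va":34}
After op 6 (replace /qzp 10): {"c":68,"d":14,"h":75,"qzp":10,"va":34}
After op 7 (replace /qzp 8): {"c":68,"d":14,"h":75,"qzp":8,"va":34}
After op 8 (add /va 47): {"c":68,"d":14,"h":75,"qzp":8,"va":47}
After op 9 (add /pr 8): {"c":68,"d":14,"h":75,"pr":8,"qzp":8,"va":47}
After op 10 (add /v 45): {"c":68,"d":14,"h":75,"pr":8,"qzp":8,"v":45,"va":47}
After op 11 (add /kq 72): {"c":68,"d":14,"h":75,"kq":72,"pr":8,"qzp":8,"v":45,"va":47}
After op 12 (remove /c): {"d":14,"h":75,"kq":72,"pr":8,"qzp":8,"v":45,"va":47}
After op 13 (replace /h 93): {"d":14,"h":93,"kq":72,"pr":8,"qzp":8,"v":45,"va":47}
After op 14 (add /m 46): {"d":14,"h":93,"kq":72,"m":46,"pr":8,"qzp":8,"v":45,"va":47}
After op 15 (add /pr 23): {"d":14,"h":93,"kq":72,"m":46,"pr":23,"qzp":8,"v":45,"va":47}
After op 16 (replace /m 39): {"d":14,"h":93,"kq":72,"m":39,"pr":23,"qzp":8,"v":45,"va":47}
After op 17 (add /oa 77): {"d":14,"h":93,"kq":72,"m":39,"oa":77,"pr":23,"qzp":8,"v":45,"va":47}
After op 18 (remove /h): {"d":14,"kq":72,"m":39,"oa":77,"pr":23,"qzp":8,"v":45,"va":47}
After op 19 (replace /v 54): {"d":14,"kq":72,"m":39,"oa":77,"pr":23,"qzp":8,"v":54,"va":47}
After op 20 (add /d 32): {"d":32,"kq":72,"m":39,"oa":77,"pr":23,"qzp":8,"v":54,"va":47}
After op 21 (add /pe 0): {"d":32,"kq":72,"m":39,"oa":77,"pe":0,"pr":23,"qzp":8,"v":54,"va":47}
After op 22 (add /hdq 20): {"d":32,"hdq":20,"kq":72,"m":39,"oa":77,"pe":0,"pr":23,"qzp":8,"v":54,"va":47}
After op 23 (add /por 5): {"d":32,"hdq":20,"kq":72,"m":39,"oa":77,"pe":0,"por":5,"pr":23,"qzp":8,"v":54,"va":47}
After op 24 (remove /d): {"hdq":20,"kq":72,"m":39,"oa":77,"pe":0,"por":5,"pr":23,"qzp":8,"v":54,"va":47}
After op 25 (replace /oa 34): {"hdq":20,"kq":72,"m":39,"oa":34,"pe":0,"por":5,"pr":23,"qzp":8,"v":54,"va":47}
Value at /pr: 23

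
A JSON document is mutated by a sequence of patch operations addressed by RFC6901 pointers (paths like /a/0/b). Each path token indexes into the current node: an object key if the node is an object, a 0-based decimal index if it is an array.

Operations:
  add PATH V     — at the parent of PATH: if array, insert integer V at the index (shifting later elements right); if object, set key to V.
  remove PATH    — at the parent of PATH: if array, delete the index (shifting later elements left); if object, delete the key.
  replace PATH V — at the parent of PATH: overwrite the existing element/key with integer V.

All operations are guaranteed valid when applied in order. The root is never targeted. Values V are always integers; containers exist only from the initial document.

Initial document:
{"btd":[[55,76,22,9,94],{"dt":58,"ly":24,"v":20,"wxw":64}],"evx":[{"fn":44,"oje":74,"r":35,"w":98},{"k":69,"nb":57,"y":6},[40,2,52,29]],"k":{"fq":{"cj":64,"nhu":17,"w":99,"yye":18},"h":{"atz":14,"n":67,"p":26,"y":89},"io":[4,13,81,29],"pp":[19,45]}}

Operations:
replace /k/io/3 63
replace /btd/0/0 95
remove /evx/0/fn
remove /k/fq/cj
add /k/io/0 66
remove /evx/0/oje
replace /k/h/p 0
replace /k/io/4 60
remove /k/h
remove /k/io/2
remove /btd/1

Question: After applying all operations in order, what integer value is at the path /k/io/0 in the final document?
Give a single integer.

After op 1 (replace /k/io/3 63): {"btd":[[55,76,22,9,94],{"dt":58,"ly":24,"v":20,"wxw":64}],"evx":[{"fn":44,"oje":74,"r":35,"w":98},{"k":69,"nb":57,"y":6},[40,2,52,29]],"k":{"fq":{"cj":64,"nhu":17,"w":99,"yye":18},"h":{"atz":14,"n":67,"p":26,"y":89},"io":[4,13,81,63],"pp":[19,45]}}
After op 2 (replace /btd/0/0 95): {"btd":[[95,76,22,9,94],{"dt":58,"ly":24,"v":20,"wxw":64}],"evx":[{"fn":44,"oje":74,"r":35,"w":98},{"k":69,"nb":57,"y":6},[40,2,52,29]],"k":{"fq":{"cj":64,"nhu":17,"w":99,"yye":18},"h":{"atz":14,"n":67,"p":26,"y":89},"io":[4,13,81,63],"pp":[19,45]}}
After op 3 (remove /evx/0/fn): {"btd":[[95,76,22,9,94],{"dt":58,"ly":24,"v":20,"wxw":64}],"evx":[{"oje":74,"r":35,"w":98},{"k":69,"nb":57,"y":6},[40,2,52,29]],"k":{"fq":{"cj":64,"nhu":17,"w":99,"yye":18},"h":{"atz":14,"n":67,"p":26,"y":89},"io":[4,13,81,63],"pp":[19,45]}}
After op 4 (remove /k/fq/cj): {"btd":[[95,76,22,9,94],{"dt":58,"ly":24,"v":20,"wxw":64}],"evx":[{"oje":74,"r":35,"w":98},{"k":69,"nb":57,"y":6},[40,2,52,29]],"k":{"fq":{"nhu":17,"w":99,"yye":18},"h":{"atz":14,"n":67,"p":26,"y":89},"io":[4,13,81,63],"pp":[19,45]}}
After op 5 (add /k/io/0 66): {"btd":[[95,76,22,9,94],{"dt":58,"ly":24,"v":20,"wxw":64}],"evx":[{"oje":74,"r":35,"w":98},{"k":69,"nb":57,"y":6},[40,2,52,29]],"k":{"fq":{"nhu":17,"w":99,"yye":18},"h":{"atz":14,"n":67,"p":26,"y":89},"io":[66,4,13,81,63],"pp":[19,45]}}
After op 6 (remove /evx/0/oje): {"btd":[[95,76,22,9,94],{"dt":58,"ly":24,"v":20,"wxw":64}],"evx":[{"r":35,"w":98},{"k":69,"nb":57,"y":6},[40,2,52,29]],"k":{"fq":{"nhu":17,"w":99,"yye":18},"h":{"atz":14,"n":67,"p":26,"y":89},"io":[66,4,13,81,63],"pp":[19,45]}}
After op 7 (replace /k/h/p 0): {"btd":[[95,76,22,9,94],{"dt":58,"ly":24,"v":20,"wxw":64}],"evx":[{"r":35,"w":98},{"k":69,"nb":57,"y":6},[40,2,52,29]],"k":{"fq":{"nhu":17,"w":99,"yye":18},"h":{"atz":14,"n":67,"p":0,"y":89},"io":[66,4,13,81,63],"pp":[19,45]}}
After op 8 (replace /k/io/4 60): {"btd":[[95,76,22,9,94],{"dt":58,"ly":24,"v":20,"wxw":64}],"evx":[{"r":35,"w":98},{"k":69,"nb":57,"y":6},[40,2,52,29]],"k":{"fq":{"nhu":17,"w":99,"yye":18},"h":{"atz":14,"n":67,"p":0,"y":89},"io":[66,4,13,81,60],"pp":[19,45]}}
After op 9 (remove /k/h): {"btd":[[95,76,22,9,94],{"dt":58,"ly":24,"v":20,"wxw":64}],"evx":[{"r":35,"w":98},{"k":69,"nb":57,"y":6},[40,2,52,29]],"k":{"fq":{"nhu":17,"w":99,"yye":18},"io":[66,4,13,81,60],"pp":[19,45]}}
After op 10 (remove /k/io/2): {"btd":[[95,76,22,9,94],{"dt":58,"ly":24,"v":20,"wxw":64}],"evx":[{"r":35,"w":98},{"k":69,"nb":57,"y":6},[40,2,52,29]],"k":{"fq":{"nhu":17,"w":99,"yye":18},"io":[66,4,81,60],"pp":[19,45]}}
After op 11 (remove /btd/1): {"btd":[[95,76,22,9,94]],"evx":[{"r":35,"w":98},{"k":69,"nb":57,"y":6},[40,2,52,29]],"k":{"fq":{"nhu":17,"w":99,"yye":18},"io":[66,4,81,60],"pp":[19,45]}}
Value at /k/io/0: 66

Answer: 66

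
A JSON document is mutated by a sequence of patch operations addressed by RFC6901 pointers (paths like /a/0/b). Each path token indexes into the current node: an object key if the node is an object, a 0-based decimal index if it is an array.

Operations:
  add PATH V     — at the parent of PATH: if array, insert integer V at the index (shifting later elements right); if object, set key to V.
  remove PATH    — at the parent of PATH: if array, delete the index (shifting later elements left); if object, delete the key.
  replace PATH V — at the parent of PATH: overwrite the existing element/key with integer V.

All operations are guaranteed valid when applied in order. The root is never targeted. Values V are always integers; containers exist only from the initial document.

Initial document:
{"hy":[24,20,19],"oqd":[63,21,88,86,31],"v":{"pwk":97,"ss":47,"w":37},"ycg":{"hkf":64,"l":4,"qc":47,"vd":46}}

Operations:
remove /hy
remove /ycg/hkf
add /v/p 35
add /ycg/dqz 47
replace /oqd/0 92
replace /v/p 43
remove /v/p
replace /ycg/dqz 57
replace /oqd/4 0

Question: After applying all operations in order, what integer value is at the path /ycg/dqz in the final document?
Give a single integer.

After op 1 (remove /hy): {"oqd":[63,21,88,86,31],"v":{"pwk":97,"ss":47,"w":37},"ycg":{"hkf":64,"l":4,"qc":47,"vd":46}}
After op 2 (remove /ycg/hkf): {"oqd":[63,21,88,86,31],"v":{"pwk":97,"ss":47,"w":37},"ycg":{"l":4,"qc":47,"vd":46}}
After op 3 (add /v/p 35): {"oqd":[63,21,88,86,31],"v":{"p":35,"pwk":97,"ss":47,"w":37},"ycg":{"l":4,"qc":47,"vd":46}}
After op 4 (add /ycg/dqz 47): {"oqd":[63,21,88,86,31],"v":{"p":35,"pwk":97,"ss":47,"w":37},"ycg":{"dqz":47,"l":4,"qc":47,"vd":46}}
After op 5 (replace /oqd/0 92): {"oqd":[92,21,88,86,31],"v":{"p":35,"pwk":97,"ss":47,"w":37},"ycg":{"dqz":47,"l":4,"qc":47,"vd":46}}
After op 6 (replace /v/p 43): {"oqd":[92,21,88,86,31],"v":{"p":43,"pwk":97,"ss":47,"w":37},"ycg":{"dqz":47,"l":4,"qc":47,"vd":46}}
After op 7 (remove /v/p): {"oqd":[92,21,88,86,31],"v":{"pwk":97,"ss":47,"w":37},"ycg":{"dqz":47,"l":4,"qc":47,"vd":46}}
After op 8 (replace /ycg/dqz 57): {"oqd":[92,21,88,86,31],"v":{"pwk":97,"ss":47,"w":37},"ycg":{"dqz":57,"l":4,"qc":47,"vd":46}}
After op 9 (replace /oqd/4 0): {"oqd":[92,21,88,86,0],"v":{"pwk":97,"ss":47,"w":37},"ycg":{"dqz":57,"l":4,"qc":47,"vd":46}}
Value at /ycg/dqz: 57

Answer: 57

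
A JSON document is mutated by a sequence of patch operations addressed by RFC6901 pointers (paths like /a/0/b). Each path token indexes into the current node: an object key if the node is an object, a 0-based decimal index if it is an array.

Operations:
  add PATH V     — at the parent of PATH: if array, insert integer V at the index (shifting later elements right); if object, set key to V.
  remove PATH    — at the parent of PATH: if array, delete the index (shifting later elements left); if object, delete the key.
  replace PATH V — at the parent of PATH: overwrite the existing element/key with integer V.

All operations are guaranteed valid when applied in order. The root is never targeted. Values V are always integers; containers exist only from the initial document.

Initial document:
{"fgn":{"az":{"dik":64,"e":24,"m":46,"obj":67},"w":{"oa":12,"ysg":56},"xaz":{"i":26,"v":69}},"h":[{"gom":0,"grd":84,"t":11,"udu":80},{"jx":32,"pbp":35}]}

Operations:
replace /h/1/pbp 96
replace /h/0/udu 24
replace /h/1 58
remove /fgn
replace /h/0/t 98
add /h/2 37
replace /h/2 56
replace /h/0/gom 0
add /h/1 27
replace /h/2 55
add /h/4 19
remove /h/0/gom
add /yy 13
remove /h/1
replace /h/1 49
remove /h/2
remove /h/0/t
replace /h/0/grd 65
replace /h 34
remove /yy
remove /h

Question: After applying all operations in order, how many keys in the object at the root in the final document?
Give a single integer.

After op 1 (replace /h/1/pbp 96): {"fgn":{"az":{"dik":64,"e":24,"m":46,"obj":67},"w":{"oa":12,"ysg":56},"xaz":{"i":26,"v":69}},"h":[{"gom":0,"grd":84,"t":11,"udu":80},{"jx":32,"pbp":96}]}
After op 2 (replace /h/0/udu 24): {"fgn":{"az":{"dik":64,"e":24,"m":46,"obj":67},"w":{"oa":12,"ysg":56},"xaz":{"i":26,"v":69}},"h":[{"gom":0,"grd":84,"t":11,"udu":24},{"jx":32,"pbp":96}]}
After op 3 (replace /h/1 58): {"fgn":{"az":{"dik":64,"e":24,"m":46,"obj":67},"w":{"oa":12,"ysg":56},"xaz":{"i":26,"v":69}},"h":[{"gom":0,"grd":84,"t":11,"udu":24},58]}
After op 4 (remove /fgn): {"h":[{"gom":0,"grd":84,"t":11,"udu":24},58]}
After op 5 (replace /h/0/t 98): {"h":[{"gom":0,"grd":84,"t":98,"udu":24},58]}
After op 6 (add /h/2 37): {"h":[{"gom":0,"grd":84,"t":98,"udu":24},58,37]}
After op 7 (replace /h/2 56): {"h":[{"gom":0,"grd":84,"t":98,"udu":24},58,56]}
After op 8 (replace /h/0/gom 0): {"h":[{"gom":0,"grd":84,"t":98,"udu":24},58,56]}
After op 9 (add /h/1 27): {"h":[{"gom":0,"grd":84,"t":98,"udu":24},27,58,56]}
After op 10 (replace /h/2 55): {"h":[{"gom":0,"grd":84,"t":98,"udu":24},27,55,56]}
After op 11 (add /h/4 19): {"h":[{"gom":0,"grd":84,"t":98,"udu":24},27,55,56,19]}
After op 12 (remove /h/0/gom): {"h":[{"grd":84,"t":98,"udu":24},27,55,56,19]}
After op 13 (add /yy 13): {"h":[{"grd":84,"t":98,"udu":24},27,55,56,19],"yy":13}
After op 14 (remove /h/1): {"h":[{"grd":84,"t":98,"udu":24},55,56,19],"yy":13}
After op 15 (replace /h/1 49): {"h":[{"grd":84,"t":98,"udu":24},49,56,19],"yy":13}
After op 16 (remove /h/2): {"h":[{"grd":84,"t":98,"udu":24},49,19],"yy":13}
After op 17 (remove /h/0/t): {"h":[{"grd":84,"udu":24},49,19],"yy":13}
After op 18 (replace /h/0/grd 65): {"h":[{"grd":65,"udu":24},49,19],"yy":13}
After op 19 (replace /h 34): {"h":34,"yy":13}
After op 20 (remove /yy): {"h":34}
After op 21 (remove /h): {}
Size at the root: 0

Answer: 0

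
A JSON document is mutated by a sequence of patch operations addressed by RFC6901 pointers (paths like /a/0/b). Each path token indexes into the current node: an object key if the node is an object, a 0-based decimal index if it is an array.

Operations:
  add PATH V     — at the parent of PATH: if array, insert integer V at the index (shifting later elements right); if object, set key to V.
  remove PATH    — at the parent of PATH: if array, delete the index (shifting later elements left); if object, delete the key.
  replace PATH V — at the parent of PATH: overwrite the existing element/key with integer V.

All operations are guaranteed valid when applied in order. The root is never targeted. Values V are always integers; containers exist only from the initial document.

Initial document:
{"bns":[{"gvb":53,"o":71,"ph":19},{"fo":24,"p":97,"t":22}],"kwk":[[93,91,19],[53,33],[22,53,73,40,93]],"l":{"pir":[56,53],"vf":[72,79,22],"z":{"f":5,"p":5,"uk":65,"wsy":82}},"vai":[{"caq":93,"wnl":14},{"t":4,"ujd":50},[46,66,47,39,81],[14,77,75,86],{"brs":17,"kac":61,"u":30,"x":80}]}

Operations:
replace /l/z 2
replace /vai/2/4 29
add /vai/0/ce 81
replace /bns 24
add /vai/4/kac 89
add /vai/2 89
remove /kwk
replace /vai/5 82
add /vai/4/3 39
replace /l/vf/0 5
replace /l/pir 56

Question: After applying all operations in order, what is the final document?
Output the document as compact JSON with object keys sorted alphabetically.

After op 1 (replace /l/z 2): {"bns":[{"gvb":53,"o":71,"ph":19},{"fo":24,"p":97,"t":22}],"kwk":[[93,91,19],[53,33],[22,53,73,40,93]],"l":{"pir":[56,53],"vf":[72,79,22],"z":2},"vai":[{"caq":93,"wnl":14},{"t":4,"ujd":50},[46,66,47,39,81],[14,77,75,86],{"brs":17,"kac":61,"u":30,"x":80}]}
After op 2 (replace /vai/2/4 29): {"bns":[{"gvb":53,"o":71,"ph":19},{"fo":24,"p":97,"t":22}],"kwk":[[93,91,19],[53,33],[22,53,73,40,93]],"l":{"pir":[56,53],"vf":[72,79,22],"z":2},"vai":[{"caq":93,"wnl":14},{"t":4,"ujd":50},[46,66,47,39,29],[14,77,75,86],{"brs":17,"kac":61,"u":30,"x":80}]}
After op 3 (add /vai/0/ce 81): {"bns":[{"gvb":53,"o":71,"ph":19},{"fo":24,"p":97,"t":22}],"kwk":[[93,91,19],[53,33],[22,53,73,40,93]],"l":{"pir":[56,53],"vf":[72,79,22],"z":2},"vai":[{"caq":93,"ce":81,"wnl":14},{"t":4,"ujd":50},[46,66,47,39,29],[14,77,75,86],{"brs":17,"kac":61,"u":30,"x":80}]}
After op 4 (replace /bns 24): {"bns":24,"kwk":[[93,91,19],[53,33],[22,53,73,40,93]],"l":{"pir":[56,53],"vf":[72,79,22],"z":2},"vai":[{"caq":93,"ce":81,"wnl":14},{"t":4,"ujd":50},[46,66,47,39,29],[14,77,75,86],{"brs":17,"kac":61,"u":30,"x":80}]}
After op 5 (add /vai/4/kac 89): {"bns":24,"kwk":[[93,91,19],[53,33],[22,53,73,40,93]],"l":{"pir":[56,53],"vf":[72,79,22],"z":2},"vai":[{"caq":93,"ce":81,"wnl":14},{"t":4,"ujd":50},[46,66,47,39,29],[14,77,75,86],{"brs":17,"kac":89,"u":30,"x":80}]}
After op 6 (add /vai/2 89): {"bns":24,"kwk":[[93,91,19],[53,33],[22,53,73,40,93]],"l":{"pir":[56,53],"vf":[72,79,22],"z":2},"vai":[{"caq":93,"ce":81,"wnl":14},{"t":4,"ujd":50},89,[46,66,47,39,29],[14,77,75,86],{"brs":17,"kac":89,"u":30,"x":80}]}
After op 7 (remove /kwk): {"bns":24,"l":{"pir":[56,53],"vf":[72,79,22],"z":2},"vai":[{"caq":93,"ce":81,"wnl":14},{"t":4,"ujd":50},89,[46,66,47,39,29],[14,77,75,86],{"brs":17,"kac":89,"u":30,"x":80}]}
After op 8 (replace /vai/5 82): {"bns":24,"l":{"pir":[56,53],"vf":[72,79,22],"z":2},"vai":[{"caq":93,"ce":81,"wnl":14},{"t":4,"ujd":50},89,[46,66,47,39,29],[14,77,75,86],82]}
After op 9 (add /vai/4/3 39): {"bns":24,"l":{"pir":[56,53],"vf":[72,79,22],"z":2},"vai":[{"caq":93,"ce":81,"wnl":14},{"t":4,"ujd":50},89,[46,66,47,39,29],[14,77,75,39,86],82]}
After op 10 (replace /l/vf/0 5): {"bns":24,"l":{"pir":[56,53],"vf":[5,79,22],"z":2},"vai":[{"caq":93,"ce":81,"wnl":14},{"t":4,"ujd":50},89,[46,66,47,39,29],[14,77,75,39,86],82]}
After op 11 (replace /l/pir 56): {"bns":24,"l":{"pir":56,"vf":[5,79,22],"z":2},"vai":[{"caq":93,"ce":81,"wnl":14},{"t":4,"ujd":50},89,[46,66,47,39,29],[14,77,75,39,86],82]}

Answer: {"bns":24,"l":{"pir":56,"vf":[5,79,22],"z":2},"vai":[{"caq":93,"ce":81,"wnl":14},{"t":4,"ujd":50},89,[46,66,47,39,29],[14,77,75,39,86],82]}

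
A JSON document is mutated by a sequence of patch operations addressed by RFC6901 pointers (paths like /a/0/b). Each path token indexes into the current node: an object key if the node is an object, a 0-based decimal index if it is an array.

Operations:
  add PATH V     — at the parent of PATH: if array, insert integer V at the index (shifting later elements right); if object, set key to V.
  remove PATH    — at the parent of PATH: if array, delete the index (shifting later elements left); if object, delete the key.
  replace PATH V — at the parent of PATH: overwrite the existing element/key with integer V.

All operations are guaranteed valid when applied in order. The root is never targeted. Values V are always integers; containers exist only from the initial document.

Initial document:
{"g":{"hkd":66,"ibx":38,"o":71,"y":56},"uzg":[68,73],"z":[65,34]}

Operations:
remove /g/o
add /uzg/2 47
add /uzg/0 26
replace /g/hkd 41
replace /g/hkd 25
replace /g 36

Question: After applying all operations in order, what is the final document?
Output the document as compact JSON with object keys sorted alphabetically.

Answer: {"g":36,"uzg":[26,68,73,47],"z":[65,34]}

Derivation:
After op 1 (remove /g/o): {"g":{"hkd":66,"ibx":38,"y":56},"uzg":[68,73],"z":[65,34]}
After op 2 (add /uzg/2 47): {"g":{"hkd":66,"ibx":38,"y":56},"uzg":[68,73,47],"z":[65,34]}
After op 3 (add /uzg/0 26): {"g":{"hkd":66,"ibx":38,"y":56},"uzg":[26,68,73,47],"z":[65,34]}
After op 4 (replace /g/hkd 41): {"g":{"hkd":41,"ibx":38,"y":56},"uzg":[26,68,73,47],"z":[65,34]}
After op 5 (replace /g/hkd 25): {"g":{"hkd":25,"ibx":38,"y":56},"uzg":[26,68,73,47],"z":[65,34]}
After op 6 (replace /g 36): {"g":36,"uzg":[26,68,73,47],"z":[65,34]}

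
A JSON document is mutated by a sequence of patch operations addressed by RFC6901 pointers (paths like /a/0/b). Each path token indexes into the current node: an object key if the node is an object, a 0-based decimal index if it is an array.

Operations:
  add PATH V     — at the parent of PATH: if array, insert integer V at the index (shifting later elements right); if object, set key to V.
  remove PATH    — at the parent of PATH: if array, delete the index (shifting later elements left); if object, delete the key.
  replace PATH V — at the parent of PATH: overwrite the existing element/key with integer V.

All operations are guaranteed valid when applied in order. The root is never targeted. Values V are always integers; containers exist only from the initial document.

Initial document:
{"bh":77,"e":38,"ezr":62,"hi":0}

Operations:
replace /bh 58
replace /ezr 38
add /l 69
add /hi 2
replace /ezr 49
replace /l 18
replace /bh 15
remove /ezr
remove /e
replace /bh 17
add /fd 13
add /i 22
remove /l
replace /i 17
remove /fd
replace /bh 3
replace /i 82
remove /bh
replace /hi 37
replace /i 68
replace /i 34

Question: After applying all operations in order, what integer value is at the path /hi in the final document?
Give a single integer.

After op 1 (replace /bh 58): {"bh":58,"e":38,"ezr":62,"hi":0}
After op 2 (replace /ezr 38): {"bh":58,"e":38,"ezr":38,"hi":0}
After op 3 (add /l 69): {"bh":58,"e":38,"ezr":38,"hi":0,"l":69}
After op 4 (add /hi 2): {"bh":58,"e":38,"ezr":38,"hi":2,"l":69}
After op 5 (replace /ezr 49): {"bh":58,"e":38,"ezr":49,"hi":2,"l":69}
After op 6 (replace /l 18): {"bh":58,"e":38,"ezr":49,"hi":2,"l":18}
After op 7 (replace /bh 15): {"bh":15,"e":38,"ezr":49,"hi":2,"l":18}
After op 8 (remove /ezr): {"bh":15,"e":38,"hi":2,"l":18}
After op 9 (remove /e): {"bh":15,"hi":2,"l":18}
After op 10 (replace /bh 17): {"bh":17,"hi":2,"l":18}
After op 11 (add /fd 13): {"bh":17,"fd":13,"hi":2,"l":18}
After op 12 (add /i 22): {"bh":17,"fd":13,"hi":2,"i":22,"l":18}
After op 13 (remove /l): {"bh":17,"fd":13,"hi":2,"i":22}
After op 14 (replace /i 17): {"bh":17,"fd":13,"hi":2,"i":17}
After op 15 (remove /fd): {"bh":17,"hi":2,"i":17}
After op 16 (replace /bh 3): {"bh":3,"hi":2,"i":17}
After op 17 (replace /i 82): {"bh":3,"hi":2,"i":82}
After op 18 (remove /bh): {"hi":2,"i":82}
After op 19 (replace /hi 37): {"hi":37,"i":82}
After op 20 (replace /i 68): {"hi":37,"i":68}
After op 21 (replace /i 34): {"hi":37,"i":34}
Value at /hi: 37

Answer: 37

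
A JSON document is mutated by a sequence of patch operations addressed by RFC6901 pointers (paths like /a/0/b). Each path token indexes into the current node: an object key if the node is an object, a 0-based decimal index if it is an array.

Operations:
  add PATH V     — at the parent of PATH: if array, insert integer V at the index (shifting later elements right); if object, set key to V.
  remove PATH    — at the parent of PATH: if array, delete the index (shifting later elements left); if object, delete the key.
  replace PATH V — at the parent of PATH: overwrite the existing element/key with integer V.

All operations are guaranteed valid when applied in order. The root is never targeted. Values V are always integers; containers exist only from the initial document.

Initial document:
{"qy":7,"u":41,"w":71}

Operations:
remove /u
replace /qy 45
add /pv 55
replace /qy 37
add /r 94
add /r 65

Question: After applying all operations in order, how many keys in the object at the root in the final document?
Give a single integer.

After op 1 (remove /u): {"qy":7,"w":71}
After op 2 (replace /qy 45): {"qy":45,"w":71}
After op 3 (add /pv 55): {"pv":55,"qy":45,"w":71}
After op 4 (replace /qy 37): {"pv":55,"qy":37,"w":71}
After op 5 (add /r 94): {"pv":55,"qy":37,"r":94,"w":71}
After op 6 (add /r 65): {"pv":55,"qy":37,"r":65,"w":71}
Size at the root: 4

Answer: 4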